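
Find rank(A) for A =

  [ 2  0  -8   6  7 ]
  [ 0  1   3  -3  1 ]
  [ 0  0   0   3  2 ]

r1 := 1/2·r1
  [ 1  0  -4   3  7/2 ]
  [ 0  1   3  -3    1 ]
  [ 0  0   0   3    2 ]
r3 := 1/3·r3
  [ 1  0  -4   3  7/2 ]
  [ 0  1   3  -3    1 ]
  [ 0  0   0   1  2/3 ]
r2 := r2 + 3·r3
  [ 1  0  -4  3  7/2 ]
  [ 0  1   3  0    3 ]
  [ 0  0   0  1  2/3 ]
r1 := r1 − 3·r3
  [ 1  0  -4  0  3/2 ]
  [ 0  1   3  0    3 ]
  [ 0  0   0  1  2/3 ]
The reduced form has 3 nonzero rows.

rank = 3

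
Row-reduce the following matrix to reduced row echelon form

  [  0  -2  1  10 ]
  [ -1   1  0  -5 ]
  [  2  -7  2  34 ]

R1 <-> R2
  [ -1   1  0  -5 ]
  [  0  -2  1  10 ]
  [  2  -7  2  34 ]
R1 := -1·R1
  [ 1  -1  0   5 ]
  [ 0  -2  1  10 ]
  [ 2  -7  2  34 ]
R3 := R3 − 2·R1
  [ 1  -1  0   5 ]
  [ 0  -2  1  10 ]
  [ 0  -5  2  24 ]
R2 := -1/2·R2
  [ 1  -1     0   5 ]
  [ 0   1  -1/2  -5 ]
  [ 0  -5     2  24 ]
R3 := R3 + 5·R2
  [ 1  -1     0   5 ]
  [ 0   1  -1/2  -5 ]
  [ 0   0  -1/2  -1 ]
R3 := -2·R3
  [ 1  -1     0   5 ]
  [ 0   1  -1/2  -5 ]
  [ 0   0     1   2 ]
R2 := R2 + 1/2·R3
  [ 1  -1  0   5 ]
  [ 0   1  0  -4 ]
  [ 0   0  1   2 ]
R1 := R1 + R2
  [ 1  0  0   1 ]
  [ 0  1  0  -4 ]
  [ 0  0  1   2 ]

[[1, 0, 0, 1], [0, 1, 0, -4], [0, 0, 1, 2]]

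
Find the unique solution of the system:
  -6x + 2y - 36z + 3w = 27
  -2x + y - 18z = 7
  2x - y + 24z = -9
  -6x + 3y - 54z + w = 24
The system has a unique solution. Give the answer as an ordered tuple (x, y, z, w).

(-2, -3, -1/3, 3)

Form the augmented matrix and row-reduce:
  [ -6   2  -36  3  |  27 ]
  [ -2   1  -18  0  |   7 ]
  [  2  -1   24  0  |  -9 ]
  [ -6   3  -54  1  |  24 ]
R1 := -1/6·R1
  [  1  -1/3    6  -1/2  |  -9/2 ]
  [ -2     1  -18     0  |     7 ]
  [  2    -1   24     0  |    -9 ]
  [ -6     3  -54     1  |    24 ]
R2 := R2 + 2·R1
  [  1  -1/3    6  -1/2  |  -9/2 ]
  [  0   1/3   -6    -1  |    -2 ]
  [  2    -1   24     0  |    -9 ]
  [ -6     3  -54     1  |    24 ]
R3 := R3 − 2·R1
  [  1  -1/3    6  -1/2  |  -9/2 ]
  [  0   1/3   -6    -1  |    -2 ]
  [  0  -1/3   12     1  |     0 ]
  [ -6     3  -54     1  |    24 ]
R4 := R4 + 6·R1
  [ 1  -1/3    6  -1/2  |  -9/2 ]
  [ 0   1/3   -6    -1  |    -2 ]
  [ 0  -1/3   12     1  |     0 ]
  [ 0     1  -18    -2  |    -3 ]
R2 := 3·R2
  [ 1  -1/3    6  -1/2  |  -9/2 ]
  [ 0     1  -18    -3  |    -6 ]
  [ 0  -1/3   12     1  |     0 ]
  [ 0     1  -18    -2  |    -3 ]
R3 := R3 + 1/3·R2
  [ 1  -1/3    6  -1/2  |  -9/2 ]
  [ 0     1  -18    -3  |    -6 ]
  [ 0     0    6     0  |    -2 ]
  [ 0     1  -18    -2  |    -3 ]
R4 := R4 − R2
  [ 1  -1/3    6  -1/2  |  -9/2 ]
  [ 0     1  -18    -3  |    -6 ]
  [ 0     0    6     0  |    -2 ]
  [ 0     0    0     1  |     3 ]
R3 := 1/6·R3
  [ 1  -1/3    6  -1/2  |  -9/2 ]
  [ 0     1  -18    -3  |    -6 ]
  [ 0     0    1     0  |  -1/3 ]
  [ 0     0    0     1  |     3 ]
R2 := R2 + 3·R4
  [ 1  -1/3    6  -1/2  |  -9/2 ]
  [ 0     1  -18     0  |     3 ]
  [ 0     0    1     0  |  -1/3 ]
  [ 0     0    0     1  |     3 ]
R1 := R1 + 1/2·R4
  [ 1  -1/3    6  0  |    -3 ]
  [ 0     1  -18  0  |     3 ]
  [ 0     0    1  0  |  -1/3 ]
  [ 0     0    0  1  |     3 ]
R2 := R2 + 18·R3
  [ 1  -1/3  6  0  |    -3 ]
  [ 0     1  0  0  |    -3 ]
  [ 0     0  1  0  |  -1/3 ]
  [ 0     0  0  1  |     3 ]
R1 := R1 − 6·R3
  [ 1  -1/3  0  0  |    -1 ]
  [ 0     1  0  0  |    -3 ]
  [ 0     0  1  0  |  -1/3 ]
  [ 0     0  0  1  |     3 ]
R1 := R1 + 1/3·R2
  [ 1  0  0  0  |    -2 ]
  [ 0  1  0  0  |    -3 ]
  [ 0  0  1  0  |  -1/3 ]
  [ 0  0  0  1  |     3 ]
Reading off the last column: x = -2, y = -3, z = -1/3, w = 3.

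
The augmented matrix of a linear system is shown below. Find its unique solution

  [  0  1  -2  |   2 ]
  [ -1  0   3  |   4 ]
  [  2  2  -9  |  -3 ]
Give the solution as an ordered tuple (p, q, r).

Swap R1 and R2.
  [ -1  0   3  |   4 ]
  [  0  1  -2  |   2 ]
  [  2  2  -9  |  -3 ]
Multiply R1 by -1.
  [ 1  0  -3  |  -4 ]
  [ 0  1  -2  |   2 ]
  [ 2  2  -9  |  -3 ]
Subtract 2 times R1 from R3.
  [ 1  0  -3  |  -4 ]
  [ 0  1  -2  |   2 ]
  [ 0  2  -3  |   5 ]
Subtract 2 times R2 from R3.
  [ 1  0  -3  |  -4 ]
  [ 0  1  -2  |   2 ]
  [ 0  0   1  |   1 ]
Add 2 times R3 to R2.
  [ 1  0  -3  |  -4 ]
  [ 0  1   0  |   4 ]
  [ 0  0   1  |   1 ]
Add 3 times R3 to R1.
  [ 1  0  0  |  -1 ]
  [ 0  1  0  |   4 ]
  [ 0  0  1  |   1 ]
Reading off the last column: p = -1, q = 4, r = 1.

(-1, 4, 1)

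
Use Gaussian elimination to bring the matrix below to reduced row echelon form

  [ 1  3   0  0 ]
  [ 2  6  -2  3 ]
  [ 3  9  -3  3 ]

r2 := r2 − 2·r1
  [ 1  3   0  0 ]
  [ 0  0  -2  3 ]
  [ 3  9  -3  3 ]
r3 := r3 − 3·r1
  [ 1  3   0  0 ]
  [ 0  0  -2  3 ]
  [ 0  0  -3  3 ]
r2 := -1/2·r2
  [ 1  3   0     0 ]
  [ 0  0   1  -3/2 ]
  [ 0  0  -3     3 ]
r3 := r3 + 3·r2
  [ 1  3  0     0 ]
  [ 0  0  1  -3/2 ]
  [ 0  0  0  -3/2 ]
r3 := -2/3·r3
  [ 1  3  0     0 ]
  [ 0  0  1  -3/2 ]
  [ 0  0  0     1 ]
r2 := r2 + 3/2·r3
  [ 1  3  0  0 ]
  [ 0  0  1  0 ]
  [ 0  0  0  1 ]

[[1, 3, 0, 0], [0, 0, 1, 0], [0, 0, 0, 1]]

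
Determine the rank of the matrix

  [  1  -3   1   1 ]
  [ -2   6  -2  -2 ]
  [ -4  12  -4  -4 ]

rank = 1

Add 2 times R1 to R2.
  [  1  -3   1   1 ]
  [  0   0   0   0 ]
  [ -4  12  -4  -4 ]
Add 4 times R1 to R3.
  [ 1  -3  1  1 ]
  [ 0   0  0  0 ]
  [ 0   0  0  0 ]
The reduced form has 1 nonzero row.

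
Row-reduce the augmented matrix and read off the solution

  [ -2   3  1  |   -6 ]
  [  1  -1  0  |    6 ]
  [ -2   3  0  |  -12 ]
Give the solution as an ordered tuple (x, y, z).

(6, 0, 6)

R1 → -1/2·R1
  [  1  -3/2  -1/2  |    3 ]
  [  1    -1     0  |    6 ]
  [ -2     3     0  |  -12 ]
R2 → R2 − R1
  [  1  -3/2  -1/2  |    3 ]
  [  0   1/2   1/2  |    3 ]
  [ -2     3     0  |  -12 ]
R3 → R3 + 2·R1
  [ 1  -3/2  -1/2  |   3 ]
  [ 0   1/2   1/2  |   3 ]
  [ 0     0    -1  |  -6 ]
R2 → 2·R2
  [ 1  -3/2  -1/2  |   3 ]
  [ 0     1     1  |   6 ]
  [ 0     0    -1  |  -6 ]
R3 → -1·R3
  [ 1  -3/2  -1/2  |  3 ]
  [ 0     1     1  |  6 ]
  [ 0     0     1  |  6 ]
R2 → R2 − R3
  [ 1  -3/2  -1/2  |  3 ]
  [ 0     1     0  |  0 ]
  [ 0     0     1  |  6 ]
R1 → R1 + 1/2·R3
  [ 1  -3/2  0  |  6 ]
  [ 0     1  0  |  0 ]
  [ 0     0  1  |  6 ]
R1 → R1 + 3/2·R2
  [ 1  0  0  |  6 ]
  [ 0  1  0  |  0 ]
  [ 0  0  1  |  6 ]
Reading off the last column: x = 6, y = 0, z = 6.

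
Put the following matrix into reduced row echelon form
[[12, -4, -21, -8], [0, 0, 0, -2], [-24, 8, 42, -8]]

[[1, -1/3, -7/4, 0], [0, 0, 0, 1], [0, 0, 0, 0]]

Multiply R1 by 1/12.
  [   1  -1/3  -7/4  -2/3 ]
  [   0     0     0    -2 ]
  [ -24     8    42    -8 ]
Add 24 times R1 to R3.
  [ 1  -1/3  -7/4  -2/3 ]
  [ 0     0     0    -2 ]
  [ 0     0     0   -24 ]
Multiply R2 by -1/2.
  [ 1  -1/3  -7/4  -2/3 ]
  [ 0     0     0     1 ]
  [ 0     0     0   -24 ]
Add 24 times R2 to R3.
  [ 1  -1/3  -7/4  -2/3 ]
  [ 0     0     0     1 ]
  [ 0     0     0     0 ]
Add 2/3 times R2 to R1.
  [ 1  -1/3  -7/4  0 ]
  [ 0     0     0  1 ]
  [ 0     0     0  0 ]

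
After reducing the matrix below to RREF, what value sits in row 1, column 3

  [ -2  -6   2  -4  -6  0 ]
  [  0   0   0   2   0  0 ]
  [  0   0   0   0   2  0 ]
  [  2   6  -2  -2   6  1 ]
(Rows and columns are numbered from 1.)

-1

ρ1 -> -1/2·ρ1
  [ 1  3  -1   2  3  0 ]
  [ 0  0   0   2  0  0 ]
  [ 0  0   0   0  2  0 ]
  [ 2  6  -2  -2  6  1 ]
ρ4 -> ρ4 − 2·ρ1
  [ 1  3  -1   2  3  0 ]
  [ 0  0   0   2  0  0 ]
  [ 0  0   0   0  2  0 ]
  [ 0  0   0  -6  0  1 ]
ρ2 -> 1/2·ρ2
  [ 1  3  -1   2  3  0 ]
  [ 0  0   0   1  0  0 ]
  [ 0  0   0   0  2  0 ]
  [ 0  0   0  -6  0  1 ]
ρ4 -> ρ4 + 6·ρ2
  [ 1  3  -1  2  3  0 ]
  [ 0  0   0  1  0  0 ]
  [ 0  0   0  0  2  0 ]
  [ 0  0   0  0  0  1 ]
ρ3 -> 1/2·ρ3
  [ 1  3  -1  2  3  0 ]
  [ 0  0   0  1  0  0 ]
  [ 0  0   0  0  1  0 ]
  [ 0  0   0  0  0  1 ]
ρ1 -> ρ1 − 3·ρ3
  [ 1  3  -1  2  0  0 ]
  [ 0  0   0  1  0  0 ]
  [ 0  0   0  0  1  0 ]
  [ 0  0   0  0  0  1 ]
ρ1 -> ρ1 − 2·ρ2
  [ 1  3  -1  0  0  0 ]
  [ 0  0   0  1  0  0 ]
  [ 0  0   0  0  1  0 ]
  [ 0  0   0  0  0  1 ]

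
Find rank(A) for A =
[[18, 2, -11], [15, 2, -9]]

rank = 2

ρ1 → 1/18·ρ1
ρ2 → ρ2 − 15·ρ1
ρ2 → 3·ρ2
ρ1 → ρ1 − 1/9·ρ2
The reduced form has 2 nonzero rows.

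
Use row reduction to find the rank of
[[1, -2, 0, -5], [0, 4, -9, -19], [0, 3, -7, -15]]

R2 := 1/4·R2
  [ 1  -2     0     -5 ]
  [ 0   1  -9/4  -19/4 ]
  [ 0   3    -7    -15 ]
R3 := R3 − 3·R2
  [ 1  -2     0     -5 ]
  [ 0   1  -9/4  -19/4 ]
  [ 0   0  -1/4   -3/4 ]
R3 := -4·R3
  [ 1  -2     0     -5 ]
  [ 0   1  -9/4  -19/4 ]
  [ 0   0     1      3 ]
R2 := R2 + 9/4·R3
  [ 1  -2  0  -5 ]
  [ 0   1  0   2 ]
  [ 0   0  1   3 ]
R1 := R1 + 2·R2
  [ 1  0  0  -1 ]
  [ 0  1  0   2 ]
  [ 0  0  1   3 ]
The reduced form has 3 nonzero rows.

rank = 3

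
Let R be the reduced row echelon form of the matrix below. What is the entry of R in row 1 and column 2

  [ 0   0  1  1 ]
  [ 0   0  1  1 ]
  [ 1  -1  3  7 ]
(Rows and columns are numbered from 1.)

-1

R1 <-> R3
R3 → R3 − R2
R1 → R1 − 3·R2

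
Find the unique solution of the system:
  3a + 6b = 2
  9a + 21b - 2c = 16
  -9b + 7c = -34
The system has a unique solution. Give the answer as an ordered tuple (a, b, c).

(-2/3, 2/3, -4)

Form the augmented matrix and row-reduce:
  [ 3   6   0  |    2 ]
  [ 9  21  -2  |   16 ]
  [ 0  -9   7  |  -34 ]
r1 → 1/3·r1
  [ 1   2   0  |  2/3 ]
  [ 9  21  -2  |   16 ]
  [ 0  -9   7  |  -34 ]
r2 → r2 − 9·r1
  [ 1   2   0  |  2/3 ]
  [ 0   3  -2  |   10 ]
  [ 0  -9   7  |  -34 ]
r2 → 1/3·r2
  [ 1   2     0  |   2/3 ]
  [ 0   1  -2/3  |  10/3 ]
  [ 0  -9     7  |   -34 ]
r3 → r3 + 9·r2
  [ 1  2     0  |   2/3 ]
  [ 0  1  -2/3  |  10/3 ]
  [ 0  0     1  |    -4 ]
r2 → r2 + 2/3·r3
  [ 1  2  0  |  2/3 ]
  [ 0  1  0  |  2/3 ]
  [ 0  0  1  |   -4 ]
r1 → r1 − 2·r2
  [ 1  0  0  |  -2/3 ]
  [ 0  1  0  |   2/3 ]
  [ 0  0  1  |    -4 ]
Reading off the last column: a = -2/3, b = 2/3, c = -4.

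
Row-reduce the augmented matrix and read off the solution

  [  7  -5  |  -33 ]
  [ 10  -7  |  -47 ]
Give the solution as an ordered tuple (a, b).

Multiply r1 by 1/7.
  [  1  -5/7  |  -33/7 ]
  [ 10    -7  |    -47 ]
Subtract 10 times r1 from r2.
  [ 1  -5/7  |  -33/7 ]
  [ 0   1/7  |    1/7 ]
Multiply r2 by 7.
  [ 1  -5/7  |  -33/7 ]
  [ 0     1  |      1 ]
Add 5/7 times r2 to r1.
  [ 1  0  |  -4 ]
  [ 0  1  |   1 ]
Reading off the last column: a = -4, b = 1.

(-4, 1)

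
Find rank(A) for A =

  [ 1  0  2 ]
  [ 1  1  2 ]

R2 → R2 − R1
  [ 1  0  2 ]
  [ 0  1  0 ]
The reduced form has 2 nonzero rows.

rank = 2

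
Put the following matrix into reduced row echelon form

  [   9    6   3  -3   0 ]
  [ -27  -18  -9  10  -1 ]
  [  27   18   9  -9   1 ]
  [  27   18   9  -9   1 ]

Multiply ρ1 by 1/9.
Add 27 times ρ1 to ρ2.
Subtract 27 times ρ1 from ρ3.
Subtract 27 times ρ1 from ρ4.
Subtract ρ3 from ρ4.
Add ρ3 to ρ2.
Add 1/3 times ρ2 to ρ1.

[[1, 2/3, 1/3, 0, 0], [0, 0, 0, 1, 0], [0, 0, 0, 0, 1], [0, 0, 0, 0, 0]]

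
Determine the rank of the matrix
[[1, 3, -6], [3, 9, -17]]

ρ2 ← ρ2 − 3·ρ1
ρ1 ← ρ1 + 6·ρ2
The reduced form has 2 nonzero rows.

rank = 2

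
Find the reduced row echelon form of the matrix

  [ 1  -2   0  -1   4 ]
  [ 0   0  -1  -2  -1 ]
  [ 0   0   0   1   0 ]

r2 := -1·r2
  [ 1  -2  0  -1  4 ]
  [ 0   0  1   2  1 ]
  [ 0   0  0   1  0 ]
r2 := r2 − 2·r3
  [ 1  -2  0  -1  4 ]
  [ 0   0  1   0  1 ]
  [ 0   0  0   1  0 ]
r1 := r1 + r3
  [ 1  -2  0  0  4 ]
  [ 0   0  1  0  1 ]
  [ 0   0  0  1  0 ]

[[1, -2, 0, 0, 4], [0, 0, 1, 0, 1], [0, 0, 0, 1, 0]]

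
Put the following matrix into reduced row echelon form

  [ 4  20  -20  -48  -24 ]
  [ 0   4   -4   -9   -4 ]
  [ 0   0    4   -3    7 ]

[[1, 0, 0, -3/4, -1], [0, 1, 0, -3, 3/4], [0, 0, 1, -3/4, 7/4]]

r1 ← 1/4·r1
  [ 1  5  -5  -12  -6 ]
  [ 0  4  -4   -9  -4 ]
  [ 0  0   4   -3   7 ]
r2 ← 1/4·r2
  [ 1  5  -5   -12  -6 ]
  [ 0  1  -1  -9/4  -1 ]
  [ 0  0   4    -3   7 ]
r3 ← 1/4·r3
  [ 1  5  -5   -12   -6 ]
  [ 0  1  -1  -9/4   -1 ]
  [ 0  0   1  -3/4  7/4 ]
r2 ← r2 + r3
  [ 1  5  -5   -12   -6 ]
  [ 0  1   0    -3  3/4 ]
  [ 0  0   1  -3/4  7/4 ]
r1 ← r1 + 5·r3
  [ 1  5  0  -63/4  11/4 ]
  [ 0  1  0     -3   3/4 ]
  [ 0  0  1   -3/4   7/4 ]
r1 ← r1 − 5·r2
  [ 1  0  0  -3/4   -1 ]
  [ 0  1  0    -3  3/4 ]
  [ 0  0  1  -3/4  7/4 ]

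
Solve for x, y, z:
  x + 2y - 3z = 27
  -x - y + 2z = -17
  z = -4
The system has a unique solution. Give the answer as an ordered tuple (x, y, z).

(3, 6, -4)

Form the augmented matrix and row-reduce:
  [  1   2  -3  |   27 ]
  [ -1  -1   2  |  -17 ]
  [  0   0   1  |   -4 ]
Add R1 to R2.
  [ 1  2  -3  |  27 ]
  [ 0  1  -1  |  10 ]
  [ 0  0   1  |  -4 ]
Add R3 to R2.
  [ 1  2  -3  |  27 ]
  [ 0  1   0  |   6 ]
  [ 0  0   1  |  -4 ]
Add 3 times R3 to R1.
  [ 1  2  0  |  15 ]
  [ 0  1  0  |   6 ]
  [ 0  0  1  |  -4 ]
Subtract 2 times R2 from R1.
  [ 1  0  0  |   3 ]
  [ 0  1  0  |   6 ]
  [ 0  0  1  |  -4 ]
Reading off the last column: x = 3, y = 6, z = -4.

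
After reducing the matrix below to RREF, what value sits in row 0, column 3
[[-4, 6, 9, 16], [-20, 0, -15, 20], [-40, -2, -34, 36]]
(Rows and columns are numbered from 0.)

-1

R1 → -1/4·R1
  [   1  -3/2  -9/4  -4 ]
  [ -20     0   -15  20 ]
  [ -40    -2   -34  36 ]
R2 → R2 + 20·R1
  [   1  -3/2  -9/4   -4 ]
  [   0   -30   -60  -60 ]
  [ -40    -2   -34   36 ]
R3 → R3 + 40·R1
  [ 1  -3/2  -9/4    -4 ]
  [ 0   -30   -60   -60 ]
  [ 0   -62  -124  -124 ]
R2 → -1/30·R2
  [ 1  -3/2  -9/4    -4 ]
  [ 0     1     2     2 ]
  [ 0   -62  -124  -124 ]
R3 → R3 + 62·R2
  [ 1  -3/2  -9/4  -4 ]
  [ 0     1     2   2 ]
  [ 0     0     0   0 ]
R1 → R1 + 3/2·R2
  [ 1  0  3/4  -1 ]
  [ 0  1    2   2 ]
  [ 0  0    0   0 ]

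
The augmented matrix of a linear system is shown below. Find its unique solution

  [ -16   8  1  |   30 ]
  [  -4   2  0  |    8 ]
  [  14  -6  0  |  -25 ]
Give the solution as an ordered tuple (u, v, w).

r1 → -1/16·r1
  [  1  -1/2  -1/16  |  -15/8 ]
  [ -4     2      0  |      8 ]
  [ 14    -6      0  |    -25 ]
r2 → r2 + 4·r1
  [  1  -1/2  -1/16  |  -15/8 ]
  [  0     0   -1/4  |    1/2 ]
  [ 14    -6      0  |    -25 ]
r3 → r3 − 14·r1
  [ 1  -1/2  -1/16  |  -15/8 ]
  [ 0     0   -1/4  |    1/2 ]
  [ 0     1    7/8  |    5/4 ]
r2 <-> r3
  [ 1  -1/2  -1/16  |  -15/8 ]
  [ 0     1    7/8  |    5/4 ]
  [ 0     0   -1/4  |    1/2 ]
r3 → -4·r3
  [ 1  -1/2  -1/16  |  -15/8 ]
  [ 0     1    7/8  |    5/4 ]
  [ 0     0      1  |     -2 ]
r2 → r2 − 7/8·r3
  [ 1  -1/2  -1/16  |  -15/8 ]
  [ 0     1      0  |      3 ]
  [ 0     0      1  |     -2 ]
r1 → r1 + 1/16·r3
  [ 1  -1/2  0  |  -2 ]
  [ 0     1  0  |   3 ]
  [ 0     0  1  |  -2 ]
r1 → r1 + 1/2·r2
  [ 1  0  0  |  -1/2 ]
  [ 0  1  0  |     3 ]
  [ 0  0  1  |    -2 ]
Reading off the last column: u = -1/2, v = 3, w = -2.

(-1/2, 3, -2)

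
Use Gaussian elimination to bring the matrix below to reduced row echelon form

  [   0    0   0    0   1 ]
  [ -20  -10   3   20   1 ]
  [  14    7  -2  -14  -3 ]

Swap r1 and r2.
  [ -20  -10   3   20   1 ]
  [   0    0   0    0   1 ]
  [  14    7  -2  -14  -3 ]
Multiply r1 by -1/20.
  [  1  1/2  -3/20   -1  -1/20 ]
  [  0    0      0    0      1 ]
  [ 14    7     -2  -14     -3 ]
Subtract 14 times r1 from r3.
  [ 1  1/2  -3/20  -1   -1/20 ]
  [ 0    0      0   0       1 ]
  [ 0    0   1/10   0  -23/10 ]
Swap r2 and r3.
  [ 1  1/2  -3/20  -1   -1/20 ]
  [ 0    0   1/10   0  -23/10 ]
  [ 0    0      0   0       1 ]
Multiply r2 by 10.
  [ 1  1/2  -3/20  -1  -1/20 ]
  [ 0    0      1   0    -23 ]
  [ 0    0      0   0      1 ]
Add 23 times r3 to r2.
  [ 1  1/2  -3/20  -1  -1/20 ]
  [ 0    0      1   0      0 ]
  [ 0    0      0   0      1 ]
Add 1/20 times r3 to r1.
  [ 1  1/2  -3/20  -1  0 ]
  [ 0    0      1   0  0 ]
  [ 0    0      0   0  1 ]
Add 3/20 times r2 to r1.
  [ 1  1/2  0  -1  0 ]
  [ 0    0  1   0  0 ]
  [ 0    0  0   0  1 ]

[[1, 1/2, 0, -1, 0], [0, 0, 1, 0, 0], [0, 0, 0, 0, 1]]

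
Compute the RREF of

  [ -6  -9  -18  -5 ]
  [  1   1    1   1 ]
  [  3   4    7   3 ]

r1 ← -1/6·r1
  [ 1  3/2  3  5/6 ]
  [ 1    1  1    1 ]
  [ 3    4  7    3 ]
r2 ← r2 − r1
  [ 1   3/2   3  5/6 ]
  [ 0  -1/2  -2  1/6 ]
  [ 3     4   7    3 ]
r3 ← r3 − 3·r1
  [ 1   3/2   3  5/6 ]
  [ 0  -1/2  -2  1/6 ]
  [ 0  -1/2  -2  1/2 ]
r2 ← -2·r2
  [ 1   3/2   3   5/6 ]
  [ 0     1   4  -1/3 ]
  [ 0  -1/2  -2   1/2 ]
r3 ← r3 + 1/2·r2
  [ 1  3/2  3   5/6 ]
  [ 0    1  4  -1/3 ]
  [ 0    0  0   1/3 ]
r3 ← 3·r3
  [ 1  3/2  3   5/6 ]
  [ 0    1  4  -1/3 ]
  [ 0    0  0     1 ]
r2 ← r2 + 1/3·r3
  [ 1  3/2  3  5/6 ]
  [ 0    1  4    0 ]
  [ 0    0  0    1 ]
r1 ← r1 − 5/6·r3
  [ 1  3/2  3  0 ]
  [ 0    1  4  0 ]
  [ 0    0  0  1 ]
r1 ← r1 − 3/2·r2
  [ 1  0  -3  0 ]
  [ 0  1   4  0 ]
  [ 0  0   0  1 ]

[[1, 0, -3, 0], [0, 1, 4, 0], [0, 0, 0, 1]]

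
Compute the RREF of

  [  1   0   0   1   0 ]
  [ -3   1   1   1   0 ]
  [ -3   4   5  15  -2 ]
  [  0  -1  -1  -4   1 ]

Add 3 times ρ1 to ρ2.
Add 3 times ρ1 to ρ3.
Subtract 4 times ρ2 from ρ3.
Add ρ2 to ρ4.
Add 2 times ρ4 to ρ3.
Subtract ρ3 from ρ2.

[[1, 0, 0, 1, 0], [0, 1, 0, 2, 0], [0, 0, 1, 2, 0], [0, 0, 0, 0, 1]]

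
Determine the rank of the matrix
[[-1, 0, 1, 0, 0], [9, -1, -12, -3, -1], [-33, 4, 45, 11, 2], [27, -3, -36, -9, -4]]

rank = 4

ρ1 → -1·ρ1
  [   1   0   -1   0   0 ]
  [   9  -1  -12  -3  -1 ]
  [ -33   4   45  11   2 ]
  [  27  -3  -36  -9  -4 ]
ρ2 → ρ2 − 9·ρ1
  [   1   0   -1   0   0 ]
  [   0  -1   -3  -3  -1 ]
  [ -33   4   45  11   2 ]
  [  27  -3  -36  -9  -4 ]
ρ3 → ρ3 + 33·ρ1
  [  1   0   -1   0   0 ]
  [  0  -1   -3  -3  -1 ]
  [  0   4   12  11   2 ]
  [ 27  -3  -36  -9  -4 ]
ρ4 → ρ4 − 27·ρ1
  [ 1   0  -1   0   0 ]
  [ 0  -1  -3  -3  -1 ]
  [ 0   4  12  11   2 ]
  [ 0  -3  -9  -9  -4 ]
ρ2 → -1·ρ2
  [ 1   0  -1   0   0 ]
  [ 0   1   3   3   1 ]
  [ 0   4  12  11   2 ]
  [ 0  -3  -9  -9  -4 ]
ρ3 → ρ3 − 4·ρ2
  [ 1   0  -1   0   0 ]
  [ 0   1   3   3   1 ]
  [ 0   0   0  -1  -2 ]
  [ 0  -3  -9  -9  -4 ]
ρ4 → ρ4 + 3·ρ2
  [ 1  0  -1   0   0 ]
  [ 0  1   3   3   1 ]
  [ 0  0   0  -1  -2 ]
  [ 0  0   0   0  -1 ]
ρ3 → -1·ρ3
  [ 1  0  -1  0   0 ]
  [ 0  1   3  3   1 ]
  [ 0  0   0  1   2 ]
  [ 0  0   0  0  -1 ]
ρ4 → -1·ρ4
  [ 1  0  -1  0  0 ]
  [ 0  1   3  3  1 ]
  [ 0  0   0  1  2 ]
  [ 0  0   0  0  1 ]
ρ3 → ρ3 − 2·ρ4
  [ 1  0  -1  0  0 ]
  [ 0  1   3  3  1 ]
  [ 0  0   0  1  0 ]
  [ 0  0   0  0  1 ]
ρ2 → ρ2 − ρ4
  [ 1  0  -1  0  0 ]
  [ 0  1   3  3  0 ]
  [ 0  0   0  1  0 ]
  [ 0  0   0  0  1 ]
ρ2 → ρ2 − 3·ρ3
  [ 1  0  -1  0  0 ]
  [ 0  1   3  0  0 ]
  [ 0  0   0  1  0 ]
  [ 0  0   0  0  1 ]
The reduced form has 4 nonzero rows.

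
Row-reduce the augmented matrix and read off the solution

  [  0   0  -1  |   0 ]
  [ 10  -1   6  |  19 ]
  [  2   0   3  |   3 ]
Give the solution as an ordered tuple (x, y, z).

ρ1 ↔ ρ2
ρ1 := 1/10·ρ1
ρ3 := ρ3 − 2·ρ1
ρ2 ↔ ρ3
ρ2 := 5·ρ2
ρ3 := -1·ρ3
ρ2 := ρ2 − 9·ρ3
ρ1 := ρ1 − 3/5·ρ3
ρ1 := ρ1 + 1/10·ρ2
Reading off the last column: x = 3/2, y = -4, z = 0.

(3/2, -4, 0)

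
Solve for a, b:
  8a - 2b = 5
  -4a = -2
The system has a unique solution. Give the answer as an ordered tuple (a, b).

Form the augmented matrix and row-reduce:
  [  8  -2  |   5 ]
  [ -4   0  |  -2 ]
Multiply ρ1 by 1/8.
  [  1  -1/4  |  5/8 ]
  [ -4     0  |   -2 ]
Add 4 times ρ1 to ρ2.
  [ 1  -1/4  |  5/8 ]
  [ 0    -1  |  1/2 ]
Multiply ρ2 by -1.
  [ 1  -1/4  |   5/8 ]
  [ 0     1  |  -1/2 ]
Add 1/4 times ρ2 to ρ1.
  [ 1  0  |   1/2 ]
  [ 0  1  |  -1/2 ]
Reading off the last column: a = 1/2, b = -1/2.

(1/2, -1/2)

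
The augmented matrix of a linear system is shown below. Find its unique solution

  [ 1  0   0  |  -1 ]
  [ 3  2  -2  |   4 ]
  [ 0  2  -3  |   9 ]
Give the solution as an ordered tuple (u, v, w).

Subtract 3 times r1 from r2.
  [ 1  0   0  |  -1 ]
  [ 0  2  -2  |   7 ]
  [ 0  2  -3  |   9 ]
Multiply r2 by 1/2.
  [ 1  0   0  |   -1 ]
  [ 0  1  -1  |  7/2 ]
  [ 0  2  -3  |    9 ]
Subtract 2 times r2 from r3.
  [ 1  0   0  |   -1 ]
  [ 0  1  -1  |  7/2 ]
  [ 0  0  -1  |    2 ]
Multiply r3 by -1.
  [ 1  0   0  |   -1 ]
  [ 0  1  -1  |  7/2 ]
  [ 0  0   1  |   -2 ]
Add r3 to r2.
  [ 1  0  0  |   -1 ]
  [ 0  1  0  |  3/2 ]
  [ 0  0  1  |   -2 ]
Reading off the last column: u = -1, v = 3/2, w = -2.

(-1, 3/2, -2)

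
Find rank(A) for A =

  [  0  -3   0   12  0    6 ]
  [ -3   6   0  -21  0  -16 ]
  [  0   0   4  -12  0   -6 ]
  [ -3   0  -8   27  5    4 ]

R1 <=> R2
R1 → -1/3·R1
R4 → R4 + 3·R1
R2 → -1/3·R2
R4 → R4 + 6·R2
R3 → 1/4·R3
R4 → R4 + 8·R3
R4 → 1/5·R4
R1 → R1 + 2·R2
The reduced form has 4 nonzero rows.

rank = 4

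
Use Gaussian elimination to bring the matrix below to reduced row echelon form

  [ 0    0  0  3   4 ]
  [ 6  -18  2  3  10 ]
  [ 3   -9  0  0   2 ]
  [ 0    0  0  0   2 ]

Swap ρ1 and ρ2.
  [ 6  -18  2  3  10 ]
  [ 0    0  0  3   4 ]
  [ 3   -9  0  0   2 ]
  [ 0    0  0  0   2 ]
Multiply ρ1 by 1/6.
  [ 1  -3  1/3  1/2  5/3 ]
  [ 0   0    0    3    4 ]
  [ 3  -9    0    0    2 ]
  [ 0   0    0    0    2 ]
Subtract 3 times ρ1 from ρ3.
  [ 1  -3  1/3   1/2  5/3 ]
  [ 0   0    0     3    4 ]
  [ 0   0   -1  -3/2   -3 ]
  [ 0   0    0     0    2 ]
Swap ρ2 and ρ3.
  [ 1  -3  1/3   1/2  5/3 ]
  [ 0   0   -1  -3/2   -3 ]
  [ 0   0    0     3    4 ]
  [ 0   0    0     0    2 ]
Multiply ρ2 by -1.
  [ 1  -3  1/3  1/2  5/3 ]
  [ 0   0    1  3/2    3 ]
  [ 0   0    0    3    4 ]
  [ 0   0    0    0    2 ]
Multiply ρ3 by 1/3.
  [ 1  -3  1/3  1/2  5/3 ]
  [ 0   0    1  3/2    3 ]
  [ 0   0    0    1  4/3 ]
  [ 0   0    0    0    2 ]
Multiply ρ4 by 1/2.
  [ 1  -3  1/3  1/2  5/3 ]
  [ 0   0    1  3/2    3 ]
  [ 0   0    0    1  4/3 ]
  [ 0   0    0    0    1 ]
Subtract 4/3 times ρ4 from ρ3.
  [ 1  -3  1/3  1/2  5/3 ]
  [ 0   0    1  3/2    3 ]
  [ 0   0    0    1    0 ]
  [ 0   0    0    0    1 ]
Subtract 3 times ρ4 from ρ2.
  [ 1  -3  1/3  1/2  5/3 ]
  [ 0   0    1  3/2    0 ]
  [ 0   0    0    1    0 ]
  [ 0   0    0    0    1 ]
Subtract 5/3 times ρ4 from ρ1.
  [ 1  -3  1/3  1/2  0 ]
  [ 0   0    1  3/2  0 ]
  [ 0   0    0    1  0 ]
  [ 0   0    0    0  1 ]
Subtract 3/2 times ρ3 from ρ2.
  [ 1  -3  1/3  1/2  0 ]
  [ 0   0    1    0  0 ]
  [ 0   0    0    1  0 ]
  [ 0   0    0    0  1 ]
Subtract 1/2 times ρ3 from ρ1.
  [ 1  -3  1/3  0  0 ]
  [ 0   0    1  0  0 ]
  [ 0   0    0  1  0 ]
  [ 0   0    0  0  1 ]
Subtract 1/3 times ρ2 from ρ1.
  [ 1  -3  0  0  0 ]
  [ 0   0  1  0  0 ]
  [ 0   0  0  1  0 ]
  [ 0   0  0  0  1 ]

[[1, -3, 0, 0, 0], [0, 0, 1, 0, 0], [0, 0, 0, 1, 0], [0, 0, 0, 0, 1]]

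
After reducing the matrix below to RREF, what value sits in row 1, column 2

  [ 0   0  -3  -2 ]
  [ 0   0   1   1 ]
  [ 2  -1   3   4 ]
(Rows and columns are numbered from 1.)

-1/2

R1 <=> R3
  [ 2  -1   3   4 ]
  [ 0   0   1   1 ]
  [ 0   0  -3  -2 ]
R1 → 1/2·R1
  [ 1  -1/2  3/2   2 ]
  [ 0     0    1   1 ]
  [ 0     0   -3  -2 ]
R3 → R3 + 3·R2
  [ 1  -1/2  3/2  2 ]
  [ 0     0    1  1 ]
  [ 0     0    0  1 ]
R2 → R2 − R3
  [ 1  -1/2  3/2  2 ]
  [ 0     0    1  0 ]
  [ 0     0    0  1 ]
R1 → R1 − 2·R3
  [ 1  -1/2  3/2  0 ]
  [ 0     0    1  0 ]
  [ 0     0    0  1 ]
R1 → R1 − 3/2·R2
  [ 1  -1/2  0  0 ]
  [ 0     0  1  0 ]
  [ 0     0  0  1 ]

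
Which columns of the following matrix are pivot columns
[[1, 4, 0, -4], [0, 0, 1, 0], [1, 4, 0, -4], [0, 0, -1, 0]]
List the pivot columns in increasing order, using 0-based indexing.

R3 ← R3 − R1
  [ 1  4   0  -4 ]
  [ 0  0   1   0 ]
  [ 0  0   0   0 ]
  [ 0  0  -1   0 ]
R4 ← R4 + R2
  [ 1  4  0  -4 ]
  [ 0  0  1   0 ]
  [ 0  0  0   0 ]
  [ 0  0  0   0 ]
Pivot columns are the columns containing a leading 1.

0, 2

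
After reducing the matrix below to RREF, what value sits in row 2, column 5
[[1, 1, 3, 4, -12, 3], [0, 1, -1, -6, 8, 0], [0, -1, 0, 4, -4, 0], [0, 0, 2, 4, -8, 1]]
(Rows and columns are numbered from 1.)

r3 ← r3 + r2
  [ 1  1   3   4  -12  3 ]
  [ 0  1  -1  -6    8  0 ]
  [ 0  0  -1  -2    4  0 ]
  [ 0  0   2   4   -8  1 ]
r3 ← -1·r3
  [ 1  1   3   4  -12  3 ]
  [ 0  1  -1  -6    8  0 ]
  [ 0  0   1   2   -4  0 ]
  [ 0  0   2   4   -8  1 ]
r4 ← r4 − 2·r3
  [ 1  1   3   4  -12  3 ]
  [ 0  1  -1  -6    8  0 ]
  [ 0  0   1   2   -4  0 ]
  [ 0  0   0   0    0  1 ]
r1 ← r1 − 3·r4
  [ 1  1   3   4  -12  0 ]
  [ 0  1  -1  -6    8  0 ]
  [ 0  0   1   2   -4  0 ]
  [ 0  0   0   0    0  1 ]
r2 ← r2 + r3
  [ 1  1  3   4  -12  0 ]
  [ 0  1  0  -4    4  0 ]
  [ 0  0  1   2   -4  0 ]
  [ 0  0  0   0    0  1 ]
r1 ← r1 − 3·r3
  [ 1  1  0  -2   0  0 ]
  [ 0  1  0  -4   4  0 ]
  [ 0  0  1   2  -4  0 ]
  [ 0  0  0   0   0  1 ]
r1 ← r1 − r2
  [ 1  0  0   2  -4  0 ]
  [ 0  1  0  -4   4  0 ]
  [ 0  0  1   2  -4  0 ]
  [ 0  0  0   0   0  1 ]

4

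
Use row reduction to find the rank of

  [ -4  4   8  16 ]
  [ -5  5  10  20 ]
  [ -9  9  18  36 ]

rank = 1

Multiply r1 by -1/4.
  [  1  -1  -2  -4 ]
  [ -5   5  10  20 ]
  [ -9   9  18  36 ]
Add 5 times r1 to r2.
  [  1  -1  -2  -4 ]
  [  0   0   0   0 ]
  [ -9   9  18  36 ]
Add 9 times r1 to r3.
  [ 1  -1  -2  -4 ]
  [ 0   0   0   0 ]
  [ 0   0   0   0 ]
The reduced form has 1 nonzero row.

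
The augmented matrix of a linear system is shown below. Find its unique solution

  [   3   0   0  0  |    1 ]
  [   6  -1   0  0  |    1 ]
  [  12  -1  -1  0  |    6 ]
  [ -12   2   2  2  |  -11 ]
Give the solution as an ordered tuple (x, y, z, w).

(1/3, 1, -3, -3/2)

R1 ← 1/3·R1
  [   1   0   0  0  |  1/3 ]
  [   6  -1   0  0  |    1 ]
  [  12  -1  -1  0  |    6 ]
  [ -12   2   2  2  |  -11 ]
R2 ← R2 − 6·R1
  [   1   0   0  0  |  1/3 ]
  [   0  -1   0  0  |   -1 ]
  [  12  -1  -1  0  |    6 ]
  [ -12   2   2  2  |  -11 ]
R3 ← R3 − 12·R1
  [   1   0   0  0  |  1/3 ]
  [   0  -1   0  0  |   -1 ]
  [   0  -1  -1  0  |    2 ]
  [ -12   2   2  2  |  -11 ]
R4 ← R4 + 12·R1
  [ 1   0   0  0  |  1/3 ]
  [ 0  -1   0  0  |   -1 ]
  [ 0  -1  -1  0  |    2 ]
  [ 0   2   2  2  |   -7 ]
R2 ← -1·R2
  [ 1   0   0  0  |  1/3 ]
  [ 0   1   0  0  |    1 ]
  [ 0  -1  -1  0  |    2 ]
  [ 0   2   2  2  |   -7 ]
R3 ← R3 + R2
  [ 1  0   0  0  |  1/3 ]
  [ 0  1   0  0  |    1 ]
  [ 0  0  -1  0  |    3 ]
  [ 0  2   2  2  |   -7 ]
R4 ← R4 − 2·R2
  [ 1  0   0  0  |  1/3 ]
  [ 0  1   0  0  |    1 ]
  [ 0  0  -1  0  |    3 ]
  [ 0  0   2  2  |   -9 ]
R3 ← -1·R3
  [ 1  0  0  0  |  1/3 ]
  [ 0  1  0  0  |    1 ]
  [ 0  0  1  0  |   -3 ]
  [ 0  0  2  2  |   -9 ]
R4 ← R4 − 2·R3
  [ 1  0  0  0  |  1/3 ]
  [ 0  1  0  0  |    1 ]
  [ 0  0  1  0  |   -3 ]
  [ 0  0  0  2  |   -3 ]
R4 ← 1/2·R4
  [ 1  0  0  0  |   1/3 ]
  [ 0  1  0  0  |     1 ]
  [ 0  0  1  0  |    -3 ]
  [ 0  0  0  1  |  -3/2 ]
Reading off the last column: x = 1/3, y = 1, z = -3, w = -3/2.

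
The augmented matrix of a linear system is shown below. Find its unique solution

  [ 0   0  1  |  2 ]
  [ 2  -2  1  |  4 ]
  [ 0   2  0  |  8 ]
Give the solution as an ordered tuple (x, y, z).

(5, 4, 2)

R1 <-> R2
  [ 2  -2  1  |  4 ]
  [ 0   0  1  |  2 ]
  [ 0   2  0  |  8 ]
R1 -> 1/2·R1
  [ 1  -1  1/2  |  2 ]
  [ 0   0    1  |  2 ]
  [ 0   2    0  |  8 ]
R2 <-> R3
  [ 1  -1  1/2  |  2 ]
  [ 0   2    0  |  8 ]
  [ 0   0    1  |  2 ]
R2 -> 1/2·R2
  [ 1  -1  1/2  |  2 ]
  [ 0   1    0  |  4 ]
  [ 0   0    1  |  2 ]
R1 -> R1 − 1/2·R3
  [ 1  -1  0  |  1 ]
  [ 0   1  0  |  4 ]
  [ 0   0  1  |  2 ]
R1 -> R1 + R2
  [ 1  0  0  |  5 ]
  [ 0  1  0  |  4 ]
  [ 0  0  1  |  2 ]
Reading off the last column: x = 5, y = 4, z = 2.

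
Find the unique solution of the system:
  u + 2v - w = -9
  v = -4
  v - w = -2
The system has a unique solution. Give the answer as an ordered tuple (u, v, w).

(-3, -4, -2)

Form the augmented matrix and row-reduce:
  [ 1  2  -1  |  -9 ]
  [ 0  1   0  |  -4 ]
  [ 0  1  -1  |  -2 ]
R3 -> R3 − R2
  [ 1  2  -1  |  -9 ]
  [ 0  1   0  |  -4 ]
  [ 0  0  -1  |   2 ]
R3 -> -1·R3
  [ 1  2  -1  |  -9 ]
  [ 0  1   0  |  -4 ]
  [ 0  0   1  |  -2 ]
R1 -> R1 + R3
  [ 1  2  0  |  -11 ]
  [ 0  1  0  |   -4 ]
  [ 0  0  1  |   -2 ]
R1 -> R1 − 2·R2
  [ 1  0  0  |  -3 ]
  [ 0  1  0  |  -4 ]
  [ 0  0  1  |  -2 ]
Reading off the last column: u = -3, v = -4, w = -2.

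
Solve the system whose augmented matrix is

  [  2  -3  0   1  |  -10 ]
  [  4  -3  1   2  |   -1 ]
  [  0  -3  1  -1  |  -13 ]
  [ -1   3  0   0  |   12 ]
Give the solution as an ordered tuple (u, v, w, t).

Multiply r1 by 1/2.
  [  1  -3/2  0  1/2  |   -5 ]
  [  4    -3  1    2  |   -1 ]
  [  0    -3  1   -1  |  -13 ]
  [ -1     3  0    0  |   12 ]
Subtract 4 times r1 from r2.
  [  1  -3/2  0  1/2  |   -5 ]
  [  0     3  1    0  |   19 ]
  [  0    -3  1   -1  |  -13 ]
  [ -1     3  0    0  |   12 ]
Add r1 to r4.
  [ 1  -3/2  0  1/2  |   -5 ]
  [ 0     3  1    0  |   19 ]
  [ 0    -3  1   -1  |  -13 ]
  [ 0   3/2  0  1/2  |    7 ]
Multiply r2 by 1/3.
  [ 1  -3/2    0  1/2  |    -5 ]
  [ 0     1  1/3    0  |  19/3 ]
  [ 0    -3    1   -1  |   -13 ]
  [ 0   3/2    0  1/2  |     7 ]
Add 3 times r2 to r3.
  [ 1  -3/2    0  1/2  |    -5 ]
  [ 0     1  1/3    0  |  19/3 ]
  [ 0     0    2   -1  |     6 ]
  [ 0   3/2    0  1/2  |     7 ]
Subtract 3/2 times r2 from r4.
  [ 1  -3/2     0  1/2  |    -5 ]
  [ 0     1   1/3    0  |  19/3 ]
  [ 0     0     2   -1  |     6 ]
  [ 0     0  -1/2  1/2  |  -5/2 ]
Multiply r3 by 1/2.
  [ 1  -3/2     0   1/2  |    -5 ]
  [ 0     1   1/3     0  |  19/3 ]
  [ 0     0     1  -1/2  |     3 ]
  [ 0     0  -1/2   1/2  |  -5/2 ]
Add 1/2 times r3 to r4.
  [ 1  -3/2    0   1/2  |    -5 ]
  [ 0     1  1/3     0  |  19/3 ]
  [ 0     0    1  -1/2  |     3 ]
  [ 0     0    0   1/4  |    -1 ]
Multiply r4 by 4.
  [ 1  -3/2    0   1/2  |    -5 ]
  [ 0     1  1/3     0  |  19/3 ]
  [ 0     0    1  -1/2  |     3 ]
  [ 0     0    0     1  |    -4 ]
Add 1/2 times r4 to r3.
  [ 1  -3/2    0  1/2  |    -5 ]
  [ 0     1  1/3    0  |  19/3 ]
  [ 0     0    1    0  |     1 ]
  [ 0     0    0    1  |    -4 ]
Subtract 1/2 times r4 from r1.
  [ 1  -3/2    0  0  |    -3 ]
  [ 0     1  1/3  0  |  19/3 ]
  [ 0     0    1  0  |     1 ]
  [ 0     0    0  1  |    -4 ]
Subtract 1/3 times r3 from r2.
  [ 1  -3/2  0  0  |  -3 ]
  [ 0     1  0  0  |   6 ]
  [ 0     0  1  0  |   1 ]
  [ 0     0  0  1  |  -4 ]
Add 3/2 times r2 to r1.
  [ 1  0  0  0  |   6 ]
  [ 0  1  0  0  |   6 ]
  [ 0  0  1  0  |   1 ]
  [ 0  0  0  1  |  -4 ]
Reading off the last column: u = 6, v = 6, w = 1, t = -4.

(6, 6, 1, -4)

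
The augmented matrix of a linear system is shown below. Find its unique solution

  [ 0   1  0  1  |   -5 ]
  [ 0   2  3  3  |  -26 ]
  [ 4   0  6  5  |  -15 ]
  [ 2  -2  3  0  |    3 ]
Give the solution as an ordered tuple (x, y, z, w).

(5, -4, -5, -1)

r1 <=> r3
r1 ← 1/4·r1
r4 ← r4 − 2·r1
r2 ← 1/2·r2
r3 ← r3 − r2
r4 ← r4 + 2·r2
r3 ← -2/3·r3
r4 ← r4 − 3·r3
r4 ← -2·r4
r3 ← r3 − 1/3·r4
r2 ← r2 − 3/2·r4
r1 ← r1 − 5/4·r4
r2 ← r2 − 3/2·r3
r1 ← r1 − 3/2·r3
Reading off the last column: x = 5, y = -4, z = -5, w = -1.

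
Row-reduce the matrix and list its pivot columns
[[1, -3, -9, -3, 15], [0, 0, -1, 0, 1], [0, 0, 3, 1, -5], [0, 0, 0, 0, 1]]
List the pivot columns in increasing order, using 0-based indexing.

0, 2, 3, 4

R2 -> -1·R2
R3 -> R3 − 3·R2
R3 -> R3 + 2·R4
R2 -> R2 + R4
R1 -> R1 − 15·R4
R1 -> R1 + 3·R3
R1 -> R1 + 9·R2
Pivot columns are the columns containing a leading 1.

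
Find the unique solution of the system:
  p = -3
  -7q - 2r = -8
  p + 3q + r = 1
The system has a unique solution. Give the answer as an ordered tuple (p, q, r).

(-3, 0, 4)

Form the augmented matrix and row-reduce:
  [ 1   0   0  |  -3 ]
  [ 0  -7  -2  |  -8 ]
  [ 1   3   1  |   1 ]
ρ3 → ρ3 − ρ1
  [ 1   0   0  |  -3 ]
  [ 0  -7  -2  |  -8 ]
  [ 0   3   1  |   4 ]
ρ2 → -1/7·ρ2
  [ 1  0    0  |   -3 ]
  [ 0  1  2/7  |  8/7 ]
  [ 0  3    1  |    4 ]
ρ3 → ρ3 − 3·ρ2
  [ 1  0    0  |   -3 ]
  [ 0  1  2/7  |  8/7 ]
  [ 0  0  1/7  |  4/7 ]
ρ3 → 7·ρ3
  [ 1  0    0  |   -3 ]
  [ 0  1  2/7  |  8/7 ]
  [ 0  0    1  |    4 ]
ρ2 → ρ2 − 2/7·ρ3
  [ 1  0  0  |  -3 ]
  [ 0  1  0  |   0 ]
  [ 0  0  1  |   4 ]
Reading off the last column: p = -3, q = 0, r = 4.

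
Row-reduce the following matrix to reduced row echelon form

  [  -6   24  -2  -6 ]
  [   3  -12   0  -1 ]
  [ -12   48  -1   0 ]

[[1, -4, 0, -1/3], [0, 0, 1, 4], [0, 0, 0, 0]]

r1 ← -1/6·r1
  [   1   -4  1/3   1 ]
  [   3  -12    0  -1 ]
  [ -12   48   -1   0 ]
r2 ← r2 − 3·r1
  [   1  -4  1/3   1 ]
  [   0   0   -1  -4 ]
  [ -12  48   -1   0 ]
r3 ← r3 + 12·r1
  [ 1  -4  1/3   1 ]
  [ 0   0   -1  -4 ]
  [ 0   0    3  12 ]
r2 ← -1·r2
  [ 1  -4  1/3   1 ]
  [ 0   0    1   4 ]
  [ 0   0    3  12 ]
r3 ← r3 − 3·r2
  [ 1  -4  1/3  1 ]
  [ 0   0    1  4 ]
  [ 0   0    0  0 ]
r1 ← r1 − 1/3·r2
  [ 1  -4  0  -1/3 ]
  [ 0   0  1     4 ]
  [ 0   0  0     0 ]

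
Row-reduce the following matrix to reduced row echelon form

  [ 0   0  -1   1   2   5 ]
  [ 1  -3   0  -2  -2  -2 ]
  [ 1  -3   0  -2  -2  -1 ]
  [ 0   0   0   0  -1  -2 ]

ρ1 ↔ ρ2
  [ 1  -3   0  -2  -2  -2 ]
  [ 0   0  -1   1   2   5 ]
  [ 1  -3   0  -2  -2  -1 ]
  [ 0   0   0   0  -1  -2 ]
ρ3 := ρ3 − ρ1
  [ 1  -3   0  -2  -2  -2 ]
  [ 0   0  -1   1   2   5 ]
  [ 0   0   0   0   0   1 ]
  [ 0   0   0   0  -1  -2 ]
ρ2 := -1·ρ2
  [ 1  -3  0  -2  -2  -2 ]
  [ 0   0  1  -1  -2  -5 ]
  [ 0   0  0   0   0   1 ]
  [ 0   0  0   0  -1  -2 ]
ρ3 ↔ ρ4
  [ 1  -3  0  -2  -2  -2 ]
  [ 0   0  1  -1  -2  -5 ]
  [ 0   0  0   0  -1  -2 ]
  [ 0   0  0   0   0   1 ]
ρ3 := -1·ρ3
  [ 1  -3  0  -2  -2  -2 ]
  [ 0   0  1  -1  -2  -5 ]
  [ 0   0  0   0   1   2 ]
  [ 0   0  0   0   0   1 ]
ρ3 := ρ3 − 2·ρ4
  [ 1  -3  0  -2  -2  -2 ]
  [ 0   0  1  -1  -2  -5 ]
  [ 0   0  0   0   1   0 ]
  [ 0   0  0   0   0   1 ]
ρ2 := ρ2 + 5·ρ4
  [ 1  -3  0  -2  -2  -2 ]
  [ 0   0  1  -1  -2   0 ]
  [ 0   0  0   0   1   0 ]
  [ 0   0  0   0   0   1 ]
ρ1 := ρ1 + 2·ρ4
  [ 1  -3  0  -2  -2  0 ]
  [ 0   0  1  -1  -2  0 ]
  [ 0   0  0   0   1  0 ]
  [ 0   0  0   0   0  1 ]
ρ2 := ρ2 + 2·ρ3
  [ 1  -3  0  -2  -2  0 ]
  [ 0   0  1  -1   0  0 ]
  [ 0   0  0   0   1  0 ]
  [ 0   0  0   0   0  1 ]
ρ1 := ρ1 + 2·ρ3
  [ 1  -3  0  -2  0  0 ]
  [ 0   0  1  -1  0  0 ]
  [ 0   0  0   0  1  0 ]
  [ 0   0  0   0  0  1 ]

[[1, -3, 0, -2, 0, 0], [0, 0, 1, -1, 0, 0], [0, 0, 0, 0, 1, 0], [0, 0, 0, 0, 0, 1]]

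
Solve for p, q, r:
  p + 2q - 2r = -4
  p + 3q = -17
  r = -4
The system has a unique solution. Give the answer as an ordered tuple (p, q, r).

Form the augmented matrix and row-reduce:
  [ 1  2  -2  |   -4 ]
  [ 1  3   0  |  -17 ]
  [ 0  0   1  |   -4 ]
Subtract ρ1 from ρ2.
  [ 1  2  -2  |   -4 ]
  [ 0  1   2  |  -13 ]
  [ 0  0   1  |   -4 ]
Subtract 2 times ρ3 from ρ2.
  [ 1  2  -2  |  -4 ]
  [ 0  1   0  |  -5 ]
  [ 0  0   1  |  -4 ]
Add 2 times ρ3 to ρ1.
  [ 1  2  0  |  -12 ]
  [ 0  1  0  |   -5 ]
  [ 0  0  1  |   -4 ]
Subtract 2 times ρ2 from ρ1.
  [ 1  0  0  |  -2 ]
  [ 0  1  0  |  -5 ]
  [ 0  0  1  |  -4 ]
Reading off the last column: p = -2, q = -5, r = -4.

(-2, -5, -4)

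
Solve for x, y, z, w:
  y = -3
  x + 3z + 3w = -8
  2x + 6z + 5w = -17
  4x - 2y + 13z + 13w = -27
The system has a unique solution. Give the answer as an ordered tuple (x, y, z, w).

(-5, -3, -2, 1)

Form the augmented matrix and row-reduce:
  [ 0   1   0   0  |   -3 ]
  [ 1   0   3   3  |   -8 ]
  [ 2   0   6   5  |  -17 ]
  [ 4  -2  13  13  |  -27 ]
R1 <-> R2
  [ 1   0   3   3  |   -8 ]
  [ 0   1   0   0  |   -3 ]
  [ 2   0   6   5  |  -17 ]
  [ 4  -2  13  13  |  -27 ]
R3 := R3 − 2·R1
  [ 1   0   3   3  |   -8 ]
  [ 0   1   0   0  |   -3 ]
  [ 0   0   0  -1  |   -1 ]
  [ 4  -2  13  13  |  -27 ]
R4 := R4 − 4·R1
  [ 1   0  3   3  |  -8 ]
  [ 0   1  0   0  |  -3 ]
  [ 0   0  0  -1  |  -1 ]
  [ 0  -2  1   1  |   5 ]
R4 := R4 + 2·R2
  [ 1  0  3   3  |  -8 ]
  [ 0  1  0   0  |  -3 ]
  [ 0  0  0  -1  |  -1 ]
  [ 0  0  1   1  |  -1 ]
R3 <-> R4
  [ 1  0  3   3  |  -8 ]
  [ 0  1  0   0  |  -3 ]
  [ 0  0  1   1  |  -1 ]
  [ 0  0  0  -1  |  -1 ]
R4 := -1·R4
  [ 1  0  3  3  |  -8 ]
  [ 0  1  0  0  |  -3 ]
  [ 0  0  1  1  |  -1 ]
  [ 0  0  0  1  |   1 ]
R3 := R3 − R4
  [ 1  0  3  3  |  -8 ]
  [ 0  1  0  0  |  -3 ]
  [ 0  0  1  0  |  -2 ]
  [ 0  0  0  1  |   1 ]
R1 := R1 − 3·R4
  [ 1  0  3  0  |  -11 ]
  [ 0  1  0  0  |   -3 ]
  [ 0  0  1  0  |   -2 ]
  [ 0  0  0  1  |    1 ]
R1 := R1 − 3·R3
  [ 1  0  0  0  |  -5 ]
  [ 0  1  0  0  |  -3 ]
  [ 0  0  1  0  |  -2 ]
  [ 0  0  0  1  |   1 ]
Reading off the last column: x = -5, y = -3, z = -2, w = 1.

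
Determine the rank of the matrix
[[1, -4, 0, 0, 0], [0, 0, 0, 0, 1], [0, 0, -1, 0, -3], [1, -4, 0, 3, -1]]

R4 := R4 − R1
  [ 1  -4   0  0   0 ]
  [ 0   0   0  0   1 ]
  [ 0   0  -1  0  -3 ]
  [ 0   0   0  3  -1 ]
R2 <-> R3
  [ 1  -4   0  0   0 ]
  [ 0   0  -1  0  -3 ]
  [ 0   0   0  0   1 ]
  [ 0   0   0  3  -1 ]
R2 := -1·R2
  [ 1  -4  0  0   0 ]
  [ 0   0  1  0   3 ]
  [ 0   0  0  0   1 ]
  [ 0   0  0  3  -1 ]
R3 <-> R4
  [ 1  -4  0  0   0 ]
  [ 0   0  1  0   3 ]
  [ 0   0  0  3  -1 ]
  [ 0   0  0  0   1 ]
R3 := 1/3·R3
  [ 1  -4  0  0     0 ]
  [ 0   0  1  0     3 ]
  [ 0   0  0  1  -1/3 ]
  [ 0   0  0  0     1 ]
R3 := R3 + 1/3·R4
  [ 1  -4  0  0  0 ]
  [ 0   0  1  0  3 ]
  [ 0   0  0  1  0 ]
  [ 0   0  0  0  1 ]
R2 := R2 − 3·R4
  [ 1  -4  0  0  0 ]
  [ 0   0  1  0  0 ]
  [ 0   0  0  1  0 ]
  [ 0   0  0  0  1 ]
The reduced form has 4 nonzero rows.

rank = 4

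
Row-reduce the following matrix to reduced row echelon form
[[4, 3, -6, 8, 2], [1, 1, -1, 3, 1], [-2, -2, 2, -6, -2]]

ρ1 -> 1/4·ρ1
  [  1  3/4  -3/2   2  1/2 ]
  [  1    1    -1   3    1 ]
  [ -2   -2     2  -6   -2 ]
ρ2 -> ρ2 − ρ1
  [  1  3/4  -3/2   2  1/2 ]
  [  0  1/4   1/2   1  1/2 ]
  [ -2   -2     2  -6   -2 ]
ρ3 -> ρ3 + 2·ρ1
  [ 1   3/4  -3/2   2  1/2 ]
  [ 0   1/4   1/2   1  1/2 ]
  [ 0  -1/2    -1  -2   -1 ]
ρ2 -> 4·ρ2
  [ 1   3/4  -3/2   2  1/2 ]
  [ 0     1     2   4    2 ]
  [ 0  -1/2    -1  -2   -1 ]
ρ3 -> ρ3 + 1/2·ρ2
  [ 1  3/4  -3/2  2  1/2 ]
  [ 0    1     2  4    2 ]
  [ 0    0     0  0    0 ]
ρ1 -> ρ1 − 3/4·ρ2
  [ 1  0  -3  -1  -1 ]
  [ 0  1   2   4   2 ]
  [ 0  0   0   0   0 ]

[[1, 0, -3, -1, -1], [0, 1, 2, 4, 2], [0, 0, 0, 0, 0]]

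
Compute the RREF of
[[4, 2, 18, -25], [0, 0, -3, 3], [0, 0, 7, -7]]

Multiply ρ1 by 1/4.
  [ 1  1/2  9/2  -25/4 ]
  [ 0    0   -3      3 ]
  [ 0    0    7     -7 ]
Multiply ρ2 by -1/3.
  [ 1  1/2  9/2  -25/4 ]
  [ 0    0    1     -1 ]
  [ 0    0    7     -7 ]
Subtract 7 times ρ2 from ρ3.
  [ 1  1/2  9/2  -25/4 ]
  [ 0    0    1     -1 ]
  [ 0    0    0      0 ]
Subtract 9/2 times ρ2 from ρ1.
  [ 1  1/2  0  -7/4 ]
  [ 0    0  1    -1 ]
  [ 0    0  0     0 ]

[[1, 1/2, 0, -7/4], [0, 0, 1, -1], [0, 0, 0, 0]]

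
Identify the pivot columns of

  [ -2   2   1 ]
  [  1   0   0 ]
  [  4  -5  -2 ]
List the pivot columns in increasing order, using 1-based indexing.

1, 2, 3

Multiply r1 by -1/2.
  [ 1  -1  -1/2 ]
  [ 1   0     0 ]
  [ 4  -5    -2 ]
Subtract r1 from r2.
  [ 1  -1  -1/2 ]
  [ 0   1   1/2 ]
  [ 4  -5    -2 ]
Subtract 4 times r1 from r3.
  [ 1  -1  -1/2 ]
  [ 0   1   1/2 ]
  [ 0  -1     0 ]
Add r2 to r3.
  [ 1  -1  -1/2 ]
  [ 0   1   1/2 ]
  [ 0   0   1/2 ]
Multiply r3 by 2.
  [ 1  -1  -1/2 ]
  [ 0   1   1/2 ]
  [ 0   0     1 ]
Subtract 1/2 times r3 from r2.
  [ 1  -1  -1/2 ]
  [ 0   1     0 ]
  [ 0   0     1 ]
Add 1/2 times r3 to r1.
  [ 1  -1  0 ]
  [ 0   1  0 ]
  [ 0   0  1 ]
Add r2 to r1.
  [ 1  0  0 ]
  [ 0  1  0 ]
  [ 0  0  1 ]
Pivot columns are the columns containing a leading 1.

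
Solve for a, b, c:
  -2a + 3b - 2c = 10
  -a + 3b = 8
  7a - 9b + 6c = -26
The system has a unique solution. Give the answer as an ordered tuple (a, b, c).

(4, 4, -3)

Form the augmented matrix and row-reduce:
  [ -2   3  -2  |   10 ]
  [ -1   3   0  |    8 ]
  [  7  -9   6  |  -26 ]
R1 → -1/2·R1
R2 → R2 + R1
R3 → R3 − 7·R1
R2 → 2/3·R2
R3 → R3 − 3/2·R2
R3 → -1/2·R3
R2 → R2 − 2/3·R3
R1 → R1 − R3
R1 → R1 + 3/2·R2
Reading off the last column: a = 4, b = 4, c = -3.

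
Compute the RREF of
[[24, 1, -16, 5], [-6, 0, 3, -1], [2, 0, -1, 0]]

[[1, 0, -1/2, 0], [0, 1, -4, 0], [0, 0, 0, 1]]

R1 ← 1/24·R1
  [  1  1/24  -2/3  5/24 ]
  [ -6     0     3    -1 ]
  [  2     0    -1     0 ]
R2 ← R2 + 6·R1
  [ 1  1/24  -2/3  5/24 ]
  [ 0   1/4    -1   1/4 ]
  [ 2     0    -1     0 ]
R3 ← R3 − 2·R1
  [ 1   1/24  -2/3   5/24 ]
  [ 0    1/4    -1    1/4 ]
  [ 0  -1/12   1/3  -5/12 ]
R2 ← 4·R2
  [ 1   1/24  -2/3   5/24 ]
  [ 0      1    -4      1 ]
  [ 0  -1/12   1/3  -5/12 ]
R3 ← R3 + 1/12·R2
  [ 1  1/24  -2/3  5/24 ]
  [ 0     1    -4     1 ]
  [ 0     0     0  -1/3 ]
R3 ← -3·R3
  [ 1  1/24  -2/3  5/24 ]
  [ 0     1    -4     1 ]
  [ 0     0     0     1 ]
R2 ← R2 − R3
  [ 1  1/24  -2/3  5/24 ]
  [ 0     1    -4     0 ]
  [ 0     0     0     1 ]
R1 ← R1 − 5/24·R3
  [ 1  1/24  -2/3  0 ]
  [ 0     1    -4  0 ]
  [ 0     0     0  1 ]
R1 ← R1 − 1/24·R2
  [ 1  0  -1/2  0 ]
  [ 0  1    -4  0 ]
  [ 0  0     0  1 ]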